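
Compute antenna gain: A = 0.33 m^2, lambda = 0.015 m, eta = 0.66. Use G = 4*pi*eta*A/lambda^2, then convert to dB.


G_linear = 4*pi*0.66*0.33/0.015^2 = 12164.25
G_dB = 10*log10(12164.25) = 40.9 dB

40.9 dB


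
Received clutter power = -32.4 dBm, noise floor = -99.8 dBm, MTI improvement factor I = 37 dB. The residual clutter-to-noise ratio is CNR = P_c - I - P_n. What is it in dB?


CNR = -32.4 - 37 - (-99.8) = 30.4 dB

30.4 dB


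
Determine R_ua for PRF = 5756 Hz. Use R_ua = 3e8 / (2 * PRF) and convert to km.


R_ua = 3e8 / (2 * 5756) = 26059.8 m = 26.1 km

26.1 km


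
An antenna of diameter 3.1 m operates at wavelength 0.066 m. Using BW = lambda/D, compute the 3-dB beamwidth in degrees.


BW_rad = 0.066 / 3.1 = 0.02129
BW_deg = 1.22 degrees

1.22 degrees


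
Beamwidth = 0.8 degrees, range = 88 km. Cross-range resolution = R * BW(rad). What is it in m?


BW_rad = 0.013962634
CR = 88000 * 0.013962634 = 1228.7 m

1228.7 m


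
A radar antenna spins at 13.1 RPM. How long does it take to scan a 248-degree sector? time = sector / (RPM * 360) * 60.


t = 248 / (13.1 * 360) * 60 = 3.16 s

3.16 s


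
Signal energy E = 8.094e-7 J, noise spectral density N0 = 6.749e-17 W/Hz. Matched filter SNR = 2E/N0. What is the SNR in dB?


SNR_lin = 2 * 8.094e-7 / 6.749e-17 = 2.399e10
SNR_dB = 10*log10(2.399e10) = 103.8 dB

103.8 dB


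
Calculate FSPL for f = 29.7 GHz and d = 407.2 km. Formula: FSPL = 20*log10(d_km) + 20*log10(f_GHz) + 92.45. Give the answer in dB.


20*log10(407.2) = 52.2
20*log10(29.7) = 29.46
FSPL = 174.1 dB

174.1 dB


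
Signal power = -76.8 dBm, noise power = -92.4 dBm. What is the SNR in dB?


SNR = -76.8 - (-92.4) = 15.6 dB

15.6 dB


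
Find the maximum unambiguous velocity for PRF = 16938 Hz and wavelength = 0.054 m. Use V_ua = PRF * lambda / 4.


V_ua = 16938 * 0.054 / 4 = 228.7 m/s

228.7 m/s


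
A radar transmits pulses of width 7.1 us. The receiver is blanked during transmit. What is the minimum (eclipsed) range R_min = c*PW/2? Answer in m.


R_min = 3e8 * 7.1e-6 / 2 = 1065.0 m

1065.0 m


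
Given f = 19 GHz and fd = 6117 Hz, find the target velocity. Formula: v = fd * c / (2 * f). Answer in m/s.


v = 6117 * 3e8 / (2 * 19000000000.0) = 48.3 m/s

48.3 m/s


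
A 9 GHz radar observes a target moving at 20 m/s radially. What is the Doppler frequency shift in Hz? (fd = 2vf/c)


fd = 2 * 20 * 9000000000.0 / 3e8 = 1200.0 Hz

1200.0 Hz


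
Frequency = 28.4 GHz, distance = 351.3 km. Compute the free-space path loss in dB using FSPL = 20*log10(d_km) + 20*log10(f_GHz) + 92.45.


20*log10(351.3) = 50.91
20*log10(28.4) = 29.07
FSPL = 172.4 dB

172.4 dB


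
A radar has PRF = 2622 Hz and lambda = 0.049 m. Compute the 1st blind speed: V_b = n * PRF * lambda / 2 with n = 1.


V_blind = 1 * 2622 * 0.049 / 2 = 64.2 m/s

64.2 m/s


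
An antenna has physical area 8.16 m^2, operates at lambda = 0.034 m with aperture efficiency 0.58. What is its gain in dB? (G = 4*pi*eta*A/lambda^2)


G_linear = 4*pi*0.58*8.16/0.034^2 = 51448.2
G_dB = 10*log10(51448.2) = 47.1 dB

47.1 dB


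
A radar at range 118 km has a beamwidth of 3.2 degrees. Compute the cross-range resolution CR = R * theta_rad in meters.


BW_rad = 0.055850536
CR = 118000 * 0.055850536 = 6590.4 m

6590.4 m


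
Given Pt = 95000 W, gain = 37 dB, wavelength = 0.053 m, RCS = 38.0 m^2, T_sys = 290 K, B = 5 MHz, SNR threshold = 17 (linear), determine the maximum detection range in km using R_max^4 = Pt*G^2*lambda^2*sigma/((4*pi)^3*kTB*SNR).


G_lin = 10^(37/10) = 5011.872336
R^4 = 95000 * 5011.872336^2 * 0.053^2 * 38.0 / ((4*pi)^3 * 1.38e-23 * 290 * 5000000.0 * 17)
R^4 = 3.7734e20 m^4
R_max = (3.7734e20)^(1/4) = 139374.5 m = 139.4 km

139.4 km


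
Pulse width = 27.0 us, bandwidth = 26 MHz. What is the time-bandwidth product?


TBP = 27.0 * 26 = 702.0

702.0


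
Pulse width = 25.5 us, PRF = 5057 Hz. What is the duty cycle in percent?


DC = 25.5e-6 * 5057 * 100 = 12.9%

12.9%


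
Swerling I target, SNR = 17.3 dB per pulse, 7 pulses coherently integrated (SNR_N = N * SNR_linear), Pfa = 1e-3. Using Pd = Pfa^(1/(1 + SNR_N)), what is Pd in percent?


SNR_lin = 10^(17.3/10) = 53.70318
SNR_N = 7 * 53.70318 = 375.92226
1/(1 + SNR_N) = 1/376.92226 = 0.0026531
Pd = (1e-3)^0.0026531 = 0.98184
Pd = 98.2%

98.2%


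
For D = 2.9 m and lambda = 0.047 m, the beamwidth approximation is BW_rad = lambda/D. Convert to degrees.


BW_rad = 0.047 / 2.9 = 0.016207
BW_deg = 0.93 degrees

0.93 degrees


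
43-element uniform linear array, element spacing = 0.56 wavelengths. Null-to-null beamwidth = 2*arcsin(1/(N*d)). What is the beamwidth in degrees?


1/(N*d) = 1/(43*0.56) = 0.041528
BW = 2*arcsin(0.041528) = 4.8 degrees

4.8 degrees


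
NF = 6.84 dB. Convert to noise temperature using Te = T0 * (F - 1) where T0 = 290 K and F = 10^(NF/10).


NF_lin = 10^(6.84/10) = 4.830588
Te = 290 * (4.830588 - 1) = 1110.9 K

1110.9 K


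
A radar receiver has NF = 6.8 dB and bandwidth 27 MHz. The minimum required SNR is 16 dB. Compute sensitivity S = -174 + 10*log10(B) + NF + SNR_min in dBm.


10*log10(27000000.0) = 74.31
S = -174 + 74.31 + 6.8 + 16 = -76.9 dBm

-76.9 dBm


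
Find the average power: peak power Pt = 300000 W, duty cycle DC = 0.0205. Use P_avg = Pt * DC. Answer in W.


P_avg = 300000 * 0.0205 = 6150.0 W

6150.0 W


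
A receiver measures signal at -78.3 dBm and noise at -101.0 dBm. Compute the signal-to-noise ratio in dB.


SNR = -78.3 - (-101.0) = 22.7 dB

22.7 dB


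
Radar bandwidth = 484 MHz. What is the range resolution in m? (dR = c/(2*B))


dR = 3e8 / (2 * 484000000.0) = 0.31 m

0.31 m


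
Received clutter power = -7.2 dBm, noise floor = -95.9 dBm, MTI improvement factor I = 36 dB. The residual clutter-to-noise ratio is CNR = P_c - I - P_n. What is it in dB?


CNR = -7.2 - 36 - (-95.9) = 52.7 dB

52.7 dB


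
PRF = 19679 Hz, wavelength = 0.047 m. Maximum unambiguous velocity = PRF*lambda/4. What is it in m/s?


V_ua = 19679 * 0.047 / 4 = 231.2 m/s

231.2 m/s


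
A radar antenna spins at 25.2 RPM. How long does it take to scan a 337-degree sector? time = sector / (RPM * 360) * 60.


t = 337 / (25.2 * 360) * 60 = 2.23 s

2.23 s


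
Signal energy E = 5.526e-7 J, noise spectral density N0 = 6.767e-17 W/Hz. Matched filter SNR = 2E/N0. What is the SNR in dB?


SNR_lin = 2 * 5.526e-7 / 6.767e-17 = 1.633e10
SNR_dB = 10*log10(1.633e10) = 102.1 dB

102.1 dB


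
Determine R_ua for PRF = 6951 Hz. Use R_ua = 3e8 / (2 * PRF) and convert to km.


R_ua = 3e8 / (2 * 6951) = 21579.6 m = 21.6 km

21.6 km


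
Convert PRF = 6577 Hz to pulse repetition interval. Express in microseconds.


PRI = 1/6577 = 0.000152045 s = 152.0 us

152.0 us


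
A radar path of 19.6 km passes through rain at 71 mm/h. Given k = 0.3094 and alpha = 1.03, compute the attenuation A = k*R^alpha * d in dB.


gamma = 0.3094 * 71^1.03 = 24.964128 dB/km
A = 24.964128 * 19.6 = 489.3 dB

489.3 dB


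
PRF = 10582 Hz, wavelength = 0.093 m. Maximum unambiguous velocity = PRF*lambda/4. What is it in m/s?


V_ua = 10582 * 0.093 / 4 = 246.0 m/s

246.0 m/s


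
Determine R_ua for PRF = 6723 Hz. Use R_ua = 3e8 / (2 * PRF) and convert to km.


R_ua = 3e8 / (2 * 6723) = 22311.5 m = 22.3 km

22.3 km


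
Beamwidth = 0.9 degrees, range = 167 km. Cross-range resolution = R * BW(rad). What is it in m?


BW_rad = 0.015707963
CR = 167000 * 0.015707963 = 2623.2 m

2623.2 m


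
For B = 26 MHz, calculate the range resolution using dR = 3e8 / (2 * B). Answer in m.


dR = 3e8 / (2 * 26000000.0) = 5.77 m

5.77 m


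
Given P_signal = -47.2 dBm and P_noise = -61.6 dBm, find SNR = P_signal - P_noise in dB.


SNR = -47.2 - (-61.6) = 14.4 dB

14.4 dB


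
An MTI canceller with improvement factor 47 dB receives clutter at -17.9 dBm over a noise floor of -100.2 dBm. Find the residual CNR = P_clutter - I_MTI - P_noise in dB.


CNR = -17.9 - 47 - (-100.2) = 35.3 dB

35.3 dB


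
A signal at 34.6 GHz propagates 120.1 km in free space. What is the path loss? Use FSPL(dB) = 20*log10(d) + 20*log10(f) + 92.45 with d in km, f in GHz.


20*log10(120.1) = 41.59
20*log10(34.6) = 30.78
FSPL = 164.8 dB

164.8 dB


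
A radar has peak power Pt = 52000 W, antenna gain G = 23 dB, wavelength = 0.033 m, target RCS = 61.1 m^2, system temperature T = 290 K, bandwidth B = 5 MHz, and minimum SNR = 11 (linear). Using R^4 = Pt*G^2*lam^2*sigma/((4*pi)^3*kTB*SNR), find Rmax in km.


G_lin = 10^(23/10) = 199.526231
R^4 = 52000 * 199.526231^2 * 0.033^2 * 61.1 / ((4*pi)^3 * 1.38e-23 * 290 * 5000000.0 * 11)
R^4 = 3.15357e17 m^4
R_max = (3.15357e17)^(1/4) = 23697.4 m = 23.7 km

23.7 km


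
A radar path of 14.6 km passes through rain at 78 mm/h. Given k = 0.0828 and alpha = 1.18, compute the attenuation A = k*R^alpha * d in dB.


gamma = 0.0828 * 78^1.18 = 14.148225 dB/km
A = 14.148225 * 14.6 = 206.56 dB

206.56 dB


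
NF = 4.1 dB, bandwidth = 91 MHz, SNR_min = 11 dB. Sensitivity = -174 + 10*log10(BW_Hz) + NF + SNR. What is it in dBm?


10*log10(91000000.0) = 79.59
S = -174 + 79.59 + 4.1 + 11 = -79.3 dBm

-79.3 dBm


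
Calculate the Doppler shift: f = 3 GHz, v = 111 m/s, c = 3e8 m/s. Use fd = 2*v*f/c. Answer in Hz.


fd = 2 * 111 * 3000000000.0 / 3e8 = 2220.0 Hz

2220.0 Hz


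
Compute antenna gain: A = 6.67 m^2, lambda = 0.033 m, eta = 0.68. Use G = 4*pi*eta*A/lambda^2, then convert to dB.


G_linear = 4*pi*0.68*6.67/0.033^2 = 52337.95
G_dB = 10*log10(52337.95) = 47.2 dB

47.2 dB


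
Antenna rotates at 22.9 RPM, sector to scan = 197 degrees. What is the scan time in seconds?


t = 197 / (22.9 * 360) * 60 = 1.43 s

1.43 s


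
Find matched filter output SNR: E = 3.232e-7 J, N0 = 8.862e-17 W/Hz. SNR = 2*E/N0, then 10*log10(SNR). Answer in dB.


SNR_lin = 2 * 3.232e-7 / 8.862e-17 = 7.294e9
SNR_dB = 10*log10(7.294e9) = 98.6 dB

98.6 dB


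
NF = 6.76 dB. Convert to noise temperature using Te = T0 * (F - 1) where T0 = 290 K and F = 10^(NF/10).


NF_lin = 10^(6.76/10) = 4.74242
Te = 290 * (4.74242 - 1) = 1085.3 K

1085.3 K


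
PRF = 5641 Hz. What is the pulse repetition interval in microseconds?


PRI = 1/5641 = 0.0001772735 s = 177.3 us

177.3 us


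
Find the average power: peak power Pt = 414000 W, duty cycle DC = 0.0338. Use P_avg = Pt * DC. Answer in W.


P_avg = 414000 * 0.0338 = 13993.2 W

13993.2 W


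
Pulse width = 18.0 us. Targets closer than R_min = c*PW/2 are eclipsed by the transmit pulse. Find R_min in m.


R_min = 3e8 * 18.0e-6 / 2 = 2700.0 m

2700.0 m


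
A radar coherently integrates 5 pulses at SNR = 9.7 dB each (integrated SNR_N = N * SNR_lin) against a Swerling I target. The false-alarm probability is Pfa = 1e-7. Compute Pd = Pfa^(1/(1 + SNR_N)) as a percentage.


SNR_lin = 10^(9.7/10) = 9.33254
SNR_N = 5 * 9.33254 = 46.6627
1/(1 + SNR_N) = 1/47.6627 = 0.0209808
Pd = (1e-7)^0.0209808 = 0.71307
Pd = 71.3%

71.3%


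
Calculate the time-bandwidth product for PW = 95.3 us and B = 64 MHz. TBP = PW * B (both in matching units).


TBP = 95.3 * 64 = 6099.2

6099.2


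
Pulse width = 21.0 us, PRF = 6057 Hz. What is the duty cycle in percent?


DC = 21.0e-6 * 6057 * 100 = 12.72%

12.72%


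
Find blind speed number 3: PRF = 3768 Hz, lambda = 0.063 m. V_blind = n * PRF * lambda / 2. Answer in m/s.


V_blind = 3 * 3768 * 0.063 / 2 = 356.1 m/s

356.1 m/s


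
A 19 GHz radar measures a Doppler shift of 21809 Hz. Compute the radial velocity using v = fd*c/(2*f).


v = 21809 * 3e8 / (2 * 19000000000.0) = 172.2 m/s

172.2 m/s


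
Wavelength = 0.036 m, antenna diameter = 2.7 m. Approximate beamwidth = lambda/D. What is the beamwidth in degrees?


BW_rad = 0.036 / 2.7 = 0.013333
BW_deg = 0.76 degrees

0.76 degrees


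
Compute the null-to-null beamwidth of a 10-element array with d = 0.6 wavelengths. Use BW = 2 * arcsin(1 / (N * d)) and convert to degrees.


1/(N*d) = 1/(10*0.6) = 0.166667
BW = 2*arcsin(0.166667) = 19.2 degrees

19.2 degrees


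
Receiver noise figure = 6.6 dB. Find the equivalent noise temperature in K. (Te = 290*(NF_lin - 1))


NF_lin = 10^(6.6/10) = 4.570882
Te = 290 * (4.570882 - 1) = 1035.6 K

1035.6 K


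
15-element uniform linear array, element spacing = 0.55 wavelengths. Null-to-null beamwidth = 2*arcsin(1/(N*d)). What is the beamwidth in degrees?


1/(N*d) = 1/(15*0.55) = 0.121212
BW = 2*arcsin(0.121212) = 13.9 degrees

13.9 degrees


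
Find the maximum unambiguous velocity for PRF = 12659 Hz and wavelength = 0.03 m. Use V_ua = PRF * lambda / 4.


V_ua = 12659 * 0.03 / 4 = 94.9 m/s

94.9 m/s


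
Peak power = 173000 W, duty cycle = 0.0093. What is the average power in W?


P_avg = 173000 * 0.0093 = 1608.9 W

1608.9 W


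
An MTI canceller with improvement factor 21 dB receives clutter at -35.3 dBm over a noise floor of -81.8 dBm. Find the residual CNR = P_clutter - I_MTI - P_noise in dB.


CNR = -35.3 - 21 - (-81.8) = 25.5 dB

25.5 dB


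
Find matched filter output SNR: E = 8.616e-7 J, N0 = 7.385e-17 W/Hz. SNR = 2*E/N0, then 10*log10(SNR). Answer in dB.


SNR_lin = 2 * 8.616e-7 / 7.385e-17 = 2.333e10
SNR_dB = 10*log10(2.333e10) = 103.7 dB

103.7 dB


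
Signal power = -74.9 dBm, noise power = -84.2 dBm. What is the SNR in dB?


SNR = -74.9 - (-84.2) = 9.3 dB

9.3 dB


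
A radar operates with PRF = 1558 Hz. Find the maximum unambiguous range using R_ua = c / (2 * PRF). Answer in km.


R_ua = 3e8 / (2 * 1558) = 96277.3 m = 96.3 km

96.3 km


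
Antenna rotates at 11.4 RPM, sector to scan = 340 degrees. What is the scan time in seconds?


t = 340 / (11.4 * 360) * 60 = 4.97 s

4.97 s


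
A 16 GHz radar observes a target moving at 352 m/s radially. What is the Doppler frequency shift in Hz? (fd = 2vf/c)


fd = 2 * 352 * 16000000000.0 / 3e8 = 37546.7 Hz

37546.7 Hz


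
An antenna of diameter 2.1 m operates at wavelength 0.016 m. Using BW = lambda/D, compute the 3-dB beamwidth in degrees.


BW_rad = 0.016 / 2.1 = 0.007619
BW_deg = 0.44 degrees

0.44 degrees


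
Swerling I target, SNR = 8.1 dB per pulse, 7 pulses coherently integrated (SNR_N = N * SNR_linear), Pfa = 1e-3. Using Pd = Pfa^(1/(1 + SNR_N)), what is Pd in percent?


SNR_lin = 10^(8.1/10) = 6.45654
SNR_N = 7 * 6.45654 = 45.19578
1/(1 + SNR_N) = 1/46.19578 = 0.021647
Pd = (1e-3)^0.021647 = 0.86111
Pd = 86.1%

86.1%


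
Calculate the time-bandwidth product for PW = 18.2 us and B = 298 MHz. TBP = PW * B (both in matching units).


TBP = 18.2 * 298 = 5423.6

5423.6


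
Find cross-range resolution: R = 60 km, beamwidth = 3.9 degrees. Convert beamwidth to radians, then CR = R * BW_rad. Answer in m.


BW_rad = 0.068067841
CR = 60000 * 0.068067841 = 4084.1 m

4084.1 m


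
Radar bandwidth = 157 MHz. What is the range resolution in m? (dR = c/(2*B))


dR = 3e8 / (2 * 157000000.0) = 0.96 m

0.96 m


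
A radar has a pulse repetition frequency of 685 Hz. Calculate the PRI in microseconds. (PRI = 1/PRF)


PRI = 1/685 = 0.001459854 s = 1459.9 us

1459.9 us


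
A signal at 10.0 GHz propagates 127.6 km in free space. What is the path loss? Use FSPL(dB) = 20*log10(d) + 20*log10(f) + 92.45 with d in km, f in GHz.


20*log10(127.6) = 42.12
20*log10(10.0) = 20.0
FSPL = 154.6 dB

154.6 dB


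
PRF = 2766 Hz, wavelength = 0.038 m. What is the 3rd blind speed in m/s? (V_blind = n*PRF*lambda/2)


V_blind = 3 * 2766 * 0.038 / 2 = 157.7 m/s

157.7 m/s


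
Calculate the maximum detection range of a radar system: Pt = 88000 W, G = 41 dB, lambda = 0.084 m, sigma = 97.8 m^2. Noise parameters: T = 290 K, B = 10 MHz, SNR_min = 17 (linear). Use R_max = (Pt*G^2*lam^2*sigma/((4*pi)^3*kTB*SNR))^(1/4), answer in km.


G_lin = 10^(41/10) = 12589.254118
R^4 = 88000 * 12589.254118^2 * 0.084^2 * 97.8 / ((4*pi)^3 * 1.38e-23 * 290 * 10000000.0 * 17)
R^4 = 7.12893e21 m^4
R_max = (7.12893e21)^(1/4) = 290573.6 m = 290.6 km

290.6 km


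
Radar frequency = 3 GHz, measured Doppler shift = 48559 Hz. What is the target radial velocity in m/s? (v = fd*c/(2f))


v = 48559 * 3e8 / (2 * 3000000000.0) = 2428.0 m/s

2428.0 m/s


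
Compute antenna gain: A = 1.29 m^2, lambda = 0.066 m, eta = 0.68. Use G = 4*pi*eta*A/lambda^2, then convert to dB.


G_linear = 4*pi*0.68*1.29/0.066^2 = 2530.58
G_dB = 10*log10(2530.58) = 34.0 dB

34.0 dB


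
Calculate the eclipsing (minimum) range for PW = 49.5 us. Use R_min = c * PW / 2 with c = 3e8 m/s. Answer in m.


R_min = 3e8 * 49.5e-6 / 2 = 7425.0 m

7425.0 m


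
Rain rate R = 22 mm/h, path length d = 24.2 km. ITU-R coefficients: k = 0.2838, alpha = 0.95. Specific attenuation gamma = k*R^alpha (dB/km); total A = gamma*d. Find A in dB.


gamma = 0.2838 * 22^0.95 = 5.349509 dB/km
A = 5.349509 * 24.2 = 129.46 dB

129.46 dB


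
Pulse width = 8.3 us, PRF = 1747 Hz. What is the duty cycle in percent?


DC = 8.3e-6 * 1747 * 100 = 1.45%

1.45%


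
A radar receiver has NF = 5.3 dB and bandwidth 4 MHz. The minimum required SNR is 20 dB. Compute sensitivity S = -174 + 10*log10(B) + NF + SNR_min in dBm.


10*log10(4000000.0) = 66.02
S = -174 + 66.02 + 5.3 + 20 = -82.7 dBm

-82.7 dBm


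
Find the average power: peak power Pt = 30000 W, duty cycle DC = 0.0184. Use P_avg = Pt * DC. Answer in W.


P_avg = 30000 * 0.0184 = 552.0 W

552.0 W


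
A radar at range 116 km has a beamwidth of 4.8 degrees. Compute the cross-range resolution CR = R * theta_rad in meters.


BW_rad = 0.083775804
CR = 116000 * 0.083775804 = 9718.0 m

9718.0 m


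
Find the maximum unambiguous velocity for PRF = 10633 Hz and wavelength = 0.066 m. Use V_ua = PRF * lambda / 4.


V_ua = 10633 * 0.066 / 4 = 175.4 m/s

175.4 m/s


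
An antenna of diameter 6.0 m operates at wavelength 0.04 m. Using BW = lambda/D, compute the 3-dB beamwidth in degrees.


BW_rad = 0.04 / 6.0 = 0.006667
BW_deg = 0.38 degrees

0.38 degrees


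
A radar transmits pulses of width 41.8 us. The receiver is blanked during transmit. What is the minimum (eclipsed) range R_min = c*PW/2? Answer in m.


R_min = 3e8 * 41.8e-6 / 2 = 6270.0 m

6270.0 m


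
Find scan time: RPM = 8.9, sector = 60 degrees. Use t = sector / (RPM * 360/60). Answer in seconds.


t = 60 / (8.9 * 360) * 60 = 1.12 s

1.12 s


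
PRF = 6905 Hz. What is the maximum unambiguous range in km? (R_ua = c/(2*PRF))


R_ua = 3e8 / (2 * 6905) = 21723.4 m = 21.7 km

21.7 km


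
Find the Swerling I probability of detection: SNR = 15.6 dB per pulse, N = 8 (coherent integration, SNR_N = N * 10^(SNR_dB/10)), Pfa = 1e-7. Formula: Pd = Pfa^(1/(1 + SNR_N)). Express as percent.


SNR_lin = 10^(15.6/10) = 36.30781
SNR_N = 8 * 36.30781 = 290.46248
1/(1 + SNR_N) = 1/291.46248 = 0.003431
Pd = (1e-7)^0.003431 = 0.9462
Pd = 94.6%

94.6%


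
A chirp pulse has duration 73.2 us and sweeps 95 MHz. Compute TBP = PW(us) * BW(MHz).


TBP = 73.2 * 95 = 6954.0

6954.0


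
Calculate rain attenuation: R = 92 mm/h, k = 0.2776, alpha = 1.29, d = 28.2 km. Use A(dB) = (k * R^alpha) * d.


gamma = 0.2776 * 92^1.29 = 94.777611 dB/km
A = 94.777611 * 28.2 = 2672.73 dB

2672.73 dB


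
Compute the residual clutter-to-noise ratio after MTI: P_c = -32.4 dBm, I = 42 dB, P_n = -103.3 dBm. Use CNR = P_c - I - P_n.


CNR = -32.4 - 42 - (-103.3) = 28.9 dB

28.9 dB


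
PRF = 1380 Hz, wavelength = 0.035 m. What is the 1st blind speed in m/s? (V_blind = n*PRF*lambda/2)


V_blind = 1 * 1380 * 0.035 / 2 = 24.2 m/s

24.2 m/s


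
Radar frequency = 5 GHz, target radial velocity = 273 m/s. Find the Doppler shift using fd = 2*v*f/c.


fd = 2 * 273 * 5000000000.0 / 3e8 = 9100.0 Hz

9100.0 Hz


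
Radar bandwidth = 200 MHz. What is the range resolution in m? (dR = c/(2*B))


dR = 3e8 / (2 * 200000000.0) = 0.75 m

0.75 m


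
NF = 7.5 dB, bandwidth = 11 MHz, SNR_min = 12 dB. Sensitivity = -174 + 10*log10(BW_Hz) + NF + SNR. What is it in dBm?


10*log10(11000000.0) = 70.41
S = -174 + 70.41 + 7.5 + 12 = -84.1 dBm

-84.1 dBm


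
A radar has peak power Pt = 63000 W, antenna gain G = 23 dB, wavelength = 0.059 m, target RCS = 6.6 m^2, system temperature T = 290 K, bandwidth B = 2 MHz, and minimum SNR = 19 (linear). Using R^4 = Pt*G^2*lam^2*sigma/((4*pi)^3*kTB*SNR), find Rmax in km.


G_lin = 10^(23/10) = 199.526231
R^4 = 63000 * 199.526231^2 * 0.059^2 * 6.6 / ((4*pi)^3 * 1.38e-23 * 290 * 2000000.0 * 19)
R^4 = 1.90941e17 m^4
R_max = (1.90941e17)^(1/4) = 20903.8 m = 20.9 km

20.9 km


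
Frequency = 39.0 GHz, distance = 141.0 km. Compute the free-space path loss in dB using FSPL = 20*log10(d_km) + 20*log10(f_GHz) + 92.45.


20*log10(141.0) = 42.98
20*log10(39.0) = 31.82
FSPL = 167.3 dB

167.3 dB


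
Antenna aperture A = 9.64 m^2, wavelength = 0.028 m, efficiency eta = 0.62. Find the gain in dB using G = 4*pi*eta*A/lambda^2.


G_linear = 4*pi*0.62*9.64/0.028^2 = 95799.34
G_dB = 10*log10(95799.34) = 49.8 dB

49.8 dB


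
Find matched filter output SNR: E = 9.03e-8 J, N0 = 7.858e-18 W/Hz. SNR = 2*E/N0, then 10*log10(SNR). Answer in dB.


SNR_lin = 2 * 9.03e-8 / 7.858e-18 = 2.298e10
SNR_dB = 10*log10(2.298e10) = 103.6 dB

103.6 dB


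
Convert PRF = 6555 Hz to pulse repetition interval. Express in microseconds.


PRI = 1/6555 = 0.0001525553 s = 152.6 us

152.6 us


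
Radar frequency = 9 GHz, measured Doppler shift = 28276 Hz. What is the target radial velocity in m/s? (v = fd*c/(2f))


v = 28276 * 3e8 / (2 * 9000000000.0) = 471.3 m/s

471.3 m/s


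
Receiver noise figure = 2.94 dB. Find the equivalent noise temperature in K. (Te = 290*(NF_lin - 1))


NF_lin = 10^(2.94/10) = 1.967886
Te = 290 * (1.967886 - 1) = 280.7 K

280.7 K


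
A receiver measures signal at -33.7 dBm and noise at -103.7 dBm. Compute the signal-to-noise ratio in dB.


SNR = -33.7 - (-103.7) = 70.0 dB

70.0 dB


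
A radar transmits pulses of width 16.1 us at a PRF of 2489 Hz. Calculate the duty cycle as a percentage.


DC = 16.1e-6 * 2489 * 100 = 4.01%

4.01%


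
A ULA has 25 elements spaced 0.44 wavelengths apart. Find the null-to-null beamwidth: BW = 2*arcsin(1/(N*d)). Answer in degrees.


1/(N*d) = 1/(25*0.44) = 0.090909
BW = 2*arcsin(0.090909) = 10.4 degrees

10.4 degrees


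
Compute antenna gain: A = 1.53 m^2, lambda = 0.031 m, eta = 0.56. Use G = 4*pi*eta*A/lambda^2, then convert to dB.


G_linear = 4*pi*0.56*1.53/0.031^2 = 11203.82
G_dB = 10*log10(11203.82) = 40.5 dB

40.5 dB


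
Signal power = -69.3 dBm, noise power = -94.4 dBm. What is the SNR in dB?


SNR = -69.3 - (-94.4) = 25.1 dB

25.1 dB


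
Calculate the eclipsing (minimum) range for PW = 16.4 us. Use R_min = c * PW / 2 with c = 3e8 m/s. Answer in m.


R_min = 3e8 * 16.4e-6 / 2 = 2460.0 m

2460.0 m


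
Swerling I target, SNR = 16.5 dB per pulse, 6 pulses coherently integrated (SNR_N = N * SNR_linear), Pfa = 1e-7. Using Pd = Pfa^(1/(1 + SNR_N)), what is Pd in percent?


SNR_lin = 10^(16.5/10) = 44.66836
SNR_N = 6 * 44.66836 = 268.01016
1/(1 + SNR_N) = 1/269.01016 = 0.0037173
Pd = (1e-7)^0.0037173 = 0.94184
Pd = 94.2%

94.2%


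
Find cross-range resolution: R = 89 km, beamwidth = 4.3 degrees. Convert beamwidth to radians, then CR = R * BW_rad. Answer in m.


BW_rad = 0.075049158
CR = 89000 * 0.075049158 = 6679.4 m

6679.4 m


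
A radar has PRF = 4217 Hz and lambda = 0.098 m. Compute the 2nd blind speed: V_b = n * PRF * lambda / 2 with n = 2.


V_blind = 2 * 4217 * 0.098 / 2 = 413.3 m/s

413.3 m/s


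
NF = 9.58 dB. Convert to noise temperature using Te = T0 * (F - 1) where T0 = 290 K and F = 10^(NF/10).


NF_lin = 10^(9.58/10) = 9.078205
Te = 290 * (9.078205 - 1) = 2342.7 K

2342.7 K


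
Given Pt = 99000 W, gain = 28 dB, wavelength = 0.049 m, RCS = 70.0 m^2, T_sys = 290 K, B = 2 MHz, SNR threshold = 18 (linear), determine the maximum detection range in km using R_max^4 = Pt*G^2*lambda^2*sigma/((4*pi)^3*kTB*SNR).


G_lin = 10^(28/10) = 630.957344
R^4 = 99000 * 630.957344^2 * 0.049^2 * 70.0 / ((4*pi)^3 * 1.38e-23 * 290 * 2000000.0 * 18)
R^4 = 2.31695e19 m^4
R_max = (2.31695e19)^(1/4) = 69379.2 m = 69.4 km

69.4 km


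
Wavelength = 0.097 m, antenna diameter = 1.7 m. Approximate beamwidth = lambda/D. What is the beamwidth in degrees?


BW_rad = 0.097 / 1.7 = 0.057059
BW_deg = 3.27 degrees

3.27 degrees


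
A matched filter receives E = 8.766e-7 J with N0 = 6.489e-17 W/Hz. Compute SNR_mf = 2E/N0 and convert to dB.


SNR_lin = 2 * 8.766e-7 / 6.489e-17 = 2.702e10
SNR_dB = 10*log10(2.702e10) = 104.3 dB

104.3 dB


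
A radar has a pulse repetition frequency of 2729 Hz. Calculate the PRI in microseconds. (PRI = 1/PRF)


PRI = 1/2729 = 0.0003664346 s = 366.4 us

366.4 us


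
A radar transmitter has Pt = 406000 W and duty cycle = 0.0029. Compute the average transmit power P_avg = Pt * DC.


P_avg = 406000 * 0.0029 = 1177.4 W

1177.4 W


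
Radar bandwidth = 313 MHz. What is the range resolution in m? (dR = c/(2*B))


dR = 3e8 / (2 * 313000000.0) = 0.48 m

0.48 m


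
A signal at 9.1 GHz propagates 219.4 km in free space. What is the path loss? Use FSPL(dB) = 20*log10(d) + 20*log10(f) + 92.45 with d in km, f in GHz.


20*log10(219.4) = 46.82
20*log10(9.1) = 19.18
FSPL = 158.5 dB

158.5 dB


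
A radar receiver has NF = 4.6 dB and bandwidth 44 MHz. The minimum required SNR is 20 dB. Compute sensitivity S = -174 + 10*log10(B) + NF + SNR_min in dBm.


10*log10(44000000.0) = 76.43
S = -174 + 76.43 + 4.6 + 20 = -73.0 dBm

-73.0 dBm


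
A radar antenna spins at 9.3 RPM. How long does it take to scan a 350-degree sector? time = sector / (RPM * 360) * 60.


t = 350 / (9.3 * 360) * 60 = 6.27 s

6.27 s


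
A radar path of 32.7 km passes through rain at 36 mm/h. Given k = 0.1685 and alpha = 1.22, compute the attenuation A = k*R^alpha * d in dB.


gamma = 0.1685 * 36^1.22 = 13.34409 dB/km
A = 13.34409 * 32.7 = 436.35 dB

436.35 dB


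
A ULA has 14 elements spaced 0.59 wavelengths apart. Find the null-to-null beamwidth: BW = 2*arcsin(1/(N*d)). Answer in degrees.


1/(N*d) = 1/(14*0.59) = 0.121065
BW = 2*arcsin(0.121065) = 13.9 degrees

13.9 degrees


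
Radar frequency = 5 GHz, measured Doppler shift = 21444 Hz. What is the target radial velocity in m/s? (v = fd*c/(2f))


v = 21444 * 3e8 / (2 * 5000000000.0) = 643.3 m/s

643.3 m/s


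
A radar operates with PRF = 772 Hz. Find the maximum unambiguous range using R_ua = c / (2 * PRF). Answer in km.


R_ua = 3e8 / (2 * 772) = 194300.5 m = 194.3 km

194.3 km


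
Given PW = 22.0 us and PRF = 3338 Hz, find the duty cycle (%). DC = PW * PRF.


DC = 22.0e-6 * 3338 * 100 = 7.34%

7.34%


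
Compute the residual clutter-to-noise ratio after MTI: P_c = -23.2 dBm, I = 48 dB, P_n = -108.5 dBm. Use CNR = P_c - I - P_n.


CNR = -23.2 - 48 - (-108.5) = 37.3 dB

37.3 dB


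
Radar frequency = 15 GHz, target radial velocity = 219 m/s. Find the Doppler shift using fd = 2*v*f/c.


fd = 2 * 219 * 15000000000.0 / 3e8 = 21900.0 Hz

21900.0 Hz


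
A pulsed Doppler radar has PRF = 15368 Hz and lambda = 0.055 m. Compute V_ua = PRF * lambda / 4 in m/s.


V_ua = 15368 * 0.055 / 4 = 211.3 m/s

211.3 m/s


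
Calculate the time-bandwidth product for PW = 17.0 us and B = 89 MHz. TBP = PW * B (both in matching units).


TBP = 17.0 * 89 = 1513.0

1513.0


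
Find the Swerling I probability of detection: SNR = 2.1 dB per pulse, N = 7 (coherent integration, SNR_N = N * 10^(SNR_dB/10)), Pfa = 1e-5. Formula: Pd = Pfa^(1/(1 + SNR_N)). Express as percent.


SNR_lin = 10^(2.1/10) = 1.62181
SNR_N = 7 * 1.62181 = 11.35267
1/(1 + SNR_N) = 1/12.35267 = 0.0809542
Pd = (1e-5)^0.0809542 = 0.39376
Pd = 39.4%

39.4%


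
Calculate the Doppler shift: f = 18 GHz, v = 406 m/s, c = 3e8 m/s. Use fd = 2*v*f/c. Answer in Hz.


fd = 2 * 406 * 18000000000.0 / 3e8 = 48720.0 Hz

48720.0 Hz


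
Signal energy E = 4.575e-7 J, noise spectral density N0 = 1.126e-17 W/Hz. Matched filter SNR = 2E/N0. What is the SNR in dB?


SNR_lin = 2 * 4.575e-7 / 1.126e-17 = 8.126e10
SNR_dB = 10*log10(8.126e10) = 109.1 dB

109.1 dB


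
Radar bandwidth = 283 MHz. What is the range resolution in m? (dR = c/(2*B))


dR = 3e8 / (2 * 283000000.0) = 0.53 m

0.53 m


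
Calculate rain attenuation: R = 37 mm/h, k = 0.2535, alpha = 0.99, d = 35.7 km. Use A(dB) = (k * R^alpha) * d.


gamma = 0.2535 * 37^0.99 = 9.046856 dB/km
A = 9.046856 * 35.7 = 322.97 dB

322.97 dB


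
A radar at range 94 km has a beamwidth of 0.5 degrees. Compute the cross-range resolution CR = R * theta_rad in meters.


BW_rad = 0.008726646
CR = 94000 * 0.008726646 = 820.3 m

820.3 m


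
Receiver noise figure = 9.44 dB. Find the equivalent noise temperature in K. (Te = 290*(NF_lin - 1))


NF_lin = 10^(9.44/10) = 8.790225
Te = 290 * (8.790225 - 1) = 2259.2 K

2259.2 K


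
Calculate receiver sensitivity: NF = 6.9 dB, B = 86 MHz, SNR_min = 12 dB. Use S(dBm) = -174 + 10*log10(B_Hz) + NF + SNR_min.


10*log10(86000000.0) = 79.34
S = -174 + 79.34 + 6.9 + 12 = -75.8 dBm

-75.8 dBm


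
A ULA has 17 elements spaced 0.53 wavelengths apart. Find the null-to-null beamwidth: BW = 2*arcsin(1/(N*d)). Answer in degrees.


1/(N*d) = 1/(17*0.53) = 0.110988
BW = 2*arcsin(0.110988) = 12.7 degrees

12.7 degrees


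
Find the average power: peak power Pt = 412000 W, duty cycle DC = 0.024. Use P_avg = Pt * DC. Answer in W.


P_avg = 412000 * 0.024 = 9888.0 W

9888.0 W


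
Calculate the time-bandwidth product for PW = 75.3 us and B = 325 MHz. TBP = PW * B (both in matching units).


TBP = 75.3 * 325 = 24472.5

24472.5


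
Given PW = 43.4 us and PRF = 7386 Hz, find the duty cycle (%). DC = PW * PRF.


DC = 43.4e-6 * 7386 * 100 = 32.06%

32.06%


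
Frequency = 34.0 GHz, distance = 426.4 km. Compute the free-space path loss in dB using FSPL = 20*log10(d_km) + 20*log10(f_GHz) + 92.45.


20*log10(426.4) = 52.6
20*log10(34.0) = 30.63
FSPL = 175.7 dB

175.7 dB


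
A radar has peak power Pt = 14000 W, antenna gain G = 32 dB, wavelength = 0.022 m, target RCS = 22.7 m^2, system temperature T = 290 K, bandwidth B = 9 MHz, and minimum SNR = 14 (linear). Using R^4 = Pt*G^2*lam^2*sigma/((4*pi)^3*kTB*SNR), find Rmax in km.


G_lin = 10^(32/10) = 1584.893192
R^4 = 14000 * 1584.893192^2 * 0.022^2 * 22.7 / ((4*pi)^3 * 1.38e-23 * 290 * 9000000.0 * 14)
R^4 = 3.8612e17 m^4
R_max = (3.8612e17)^(1/4) = 24927.6 m = 24.9 km

24.9 km


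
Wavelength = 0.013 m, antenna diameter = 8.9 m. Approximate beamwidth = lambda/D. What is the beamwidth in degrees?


BW_rad = 0.013 / 8.9 = 0.001461
BW_deg = 0.08 degrees

0.08 degrees


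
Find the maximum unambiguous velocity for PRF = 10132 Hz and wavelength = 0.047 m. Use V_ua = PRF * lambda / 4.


V_ua = 10132 * 0.047 / 4 = 119.1 m/s

119.1 m/s


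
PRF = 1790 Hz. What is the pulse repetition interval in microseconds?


PRI = 1/1790 = 0.0005586592 s = 558.7 us

558.7 us


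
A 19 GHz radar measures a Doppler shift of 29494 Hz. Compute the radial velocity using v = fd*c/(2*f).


v = 29494 * 3e8 / (2 * 19000000000.0) = 232.8 m/s

232.8 m/s


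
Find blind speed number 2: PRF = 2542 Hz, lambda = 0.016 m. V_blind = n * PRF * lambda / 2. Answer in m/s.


V_blind = 2 * 2542 * 0.016 / 2 = 40.7 m/s

40.7 m/s


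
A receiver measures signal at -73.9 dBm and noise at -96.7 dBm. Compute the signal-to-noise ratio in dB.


SNR = -73.9 - (-96.7) = 22.8 dB

22.8 dB


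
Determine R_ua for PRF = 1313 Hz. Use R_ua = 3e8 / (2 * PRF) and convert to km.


R_ua = 3e8 / (2 * 1313) = 114242.2 m = 114.2 km

114.2 km


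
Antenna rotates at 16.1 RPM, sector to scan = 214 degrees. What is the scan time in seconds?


t = 214 / (16.1 * 360) * 60 = 2.22 s

2.22 s


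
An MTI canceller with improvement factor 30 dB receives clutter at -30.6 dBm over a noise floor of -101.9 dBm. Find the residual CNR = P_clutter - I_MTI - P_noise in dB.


CNR = -30.6 - 30 - (-101.9) = 41.3 dB

41.3 dB


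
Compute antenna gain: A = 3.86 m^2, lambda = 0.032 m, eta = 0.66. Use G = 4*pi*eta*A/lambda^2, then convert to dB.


G_linear = 4*pi*0.66*3.86/0.032^2 = 31263.76
G_dB = 10*log10(31263.76) = 45.0 dB

45.0 dB


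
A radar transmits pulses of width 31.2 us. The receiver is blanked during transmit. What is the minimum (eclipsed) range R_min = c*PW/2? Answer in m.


R_min = 3e8 * 31.2e-6 / 2 = 4680.0 m

4680.0 m


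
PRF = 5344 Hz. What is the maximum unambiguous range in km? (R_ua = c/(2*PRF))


R_ua = 3e8 / (2 * 5344) = 28068.9 m = 28.1 km

28.1 km


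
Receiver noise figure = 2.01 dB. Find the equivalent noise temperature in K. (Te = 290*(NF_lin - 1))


NF_lin = 10^(2.01/10) = 1.588547
Te = 290 * (1.588547 - 1) = 170.7 K

170.7 K


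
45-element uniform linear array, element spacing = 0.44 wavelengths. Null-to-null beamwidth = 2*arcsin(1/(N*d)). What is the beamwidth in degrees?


1/(N*d) = 1/(45*0.44) = 0.050505
BW = 2*arcsin(0.050505) = 5.8 degrees

5.8 degrees


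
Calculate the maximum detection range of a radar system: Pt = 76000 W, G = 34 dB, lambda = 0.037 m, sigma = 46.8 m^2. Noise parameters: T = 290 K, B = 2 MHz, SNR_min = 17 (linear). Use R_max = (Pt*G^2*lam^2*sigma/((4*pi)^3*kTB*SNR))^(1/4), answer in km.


G_lin = 10^(34/10) = 2511.886432
R^4 = 76000 * 2511.886432^2 * 0.037^2 * 46.8 / ((4*pi)^3 * 1.38e-23 * 290 * 2000000.0 * 17)
R^4 = 1.13783e20 m^4
R_max = (1.13783e20)^(1/4) = 103280.7 m = 103.3 km

103.3 km


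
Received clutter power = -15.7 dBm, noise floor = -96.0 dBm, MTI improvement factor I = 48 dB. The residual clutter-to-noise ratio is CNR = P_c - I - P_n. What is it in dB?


CNR = -15.7 - 48 - (-96.0) = 32.3 dB

32.3 dB


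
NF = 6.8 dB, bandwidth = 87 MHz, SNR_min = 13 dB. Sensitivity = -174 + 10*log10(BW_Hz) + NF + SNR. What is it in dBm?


10*log10(87000000.0) = 79.4
S = -174 + 79.4 + 6.8 + 13 = -74.8 dBm

-74.8 dBm


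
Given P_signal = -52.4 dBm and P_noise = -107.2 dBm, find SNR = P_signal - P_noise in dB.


SNR = -52.4 - (-107.2) = 54.8 dB

54.8 dB


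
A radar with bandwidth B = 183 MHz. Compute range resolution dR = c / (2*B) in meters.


dR = 3e8 / (2 * 183000000.0) = 0.82 m

0.82 m


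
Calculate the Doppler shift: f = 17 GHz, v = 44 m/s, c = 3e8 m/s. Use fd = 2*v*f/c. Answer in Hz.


fd = 2 * 44 * 17000000000.0 / 3e8 = 4986.7 Hz

4986.7 Hz


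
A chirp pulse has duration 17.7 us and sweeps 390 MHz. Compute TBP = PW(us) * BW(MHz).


TBP = 17.7 * 390 = 6903.0

6903.0


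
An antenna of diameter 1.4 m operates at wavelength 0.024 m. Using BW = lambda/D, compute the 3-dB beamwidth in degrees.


BW_rad = 0.024 / 1.4 = 0.017143
BW_deg = 0.98 degrees

0.98 degrees


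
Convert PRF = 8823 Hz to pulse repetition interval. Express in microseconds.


PRI = 1/8823 = 0.0001133401 s = 113.3 us

113.3 us


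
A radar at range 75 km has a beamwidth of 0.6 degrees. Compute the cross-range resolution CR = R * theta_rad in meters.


BW_rad = 0.010471976
CR = 75000 * 0.010471976 = 785.4 m

785.4 m


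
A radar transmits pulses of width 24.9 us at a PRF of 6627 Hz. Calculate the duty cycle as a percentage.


DC = 24.9e-6 * 6627 * 100 = 16.5%

16.5%


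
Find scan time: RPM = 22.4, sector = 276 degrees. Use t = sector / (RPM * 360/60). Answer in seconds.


t = 276 / (22.4 * 360) * 60 = 2.05 s

2.05 s


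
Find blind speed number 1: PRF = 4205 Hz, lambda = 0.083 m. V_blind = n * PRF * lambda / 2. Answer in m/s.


V_blind = 1 * 4205 * 0.083 / 2 = 174.5 m/s

174.5 m/s


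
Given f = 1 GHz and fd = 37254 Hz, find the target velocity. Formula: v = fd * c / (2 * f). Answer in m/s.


v = 37254 * 3e8 / (2 * 1000000000.0) = 5588.1 m/s

5588.1 m/s


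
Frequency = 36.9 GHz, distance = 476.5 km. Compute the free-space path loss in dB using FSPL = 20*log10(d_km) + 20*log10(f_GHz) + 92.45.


20*log10(476.5) = 53.56
20*log10(36.9) = 31.34
FSPL = 177.4 dB

177.4 dB


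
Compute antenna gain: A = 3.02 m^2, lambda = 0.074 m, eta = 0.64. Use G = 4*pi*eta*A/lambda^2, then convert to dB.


G_linear = 4*pi*0.64*3.02/0.074^2 = 4435.41
G_dB = 10*log10(4435.41) = 36.5 dB

36.5 dB


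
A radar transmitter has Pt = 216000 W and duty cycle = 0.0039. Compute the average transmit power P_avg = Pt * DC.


P_avg = 216000 * 0.0039 = 842.4 W

842.4 W


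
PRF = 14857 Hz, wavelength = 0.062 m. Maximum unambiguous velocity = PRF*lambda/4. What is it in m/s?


V_ua = 14857 * 0.062 / 4 = 230.3 m/s

230.3 m/s


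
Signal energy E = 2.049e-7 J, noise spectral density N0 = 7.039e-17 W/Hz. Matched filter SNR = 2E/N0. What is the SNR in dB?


SNR_lin = 2 * 2.049e-7 / 7.039e-17 = 5.822e9
SNR_dB = 10*log10(5.822e9) = 97.7 dB

97.7 dB


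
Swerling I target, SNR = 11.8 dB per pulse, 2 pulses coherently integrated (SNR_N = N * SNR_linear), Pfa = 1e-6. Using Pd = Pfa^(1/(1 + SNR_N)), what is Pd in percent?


SNR_lin = 10^(11.8/10) = 15.13561
SNR_N = 2 * 15.13561 = 30.27122
1/(1 + SNR_N) = 1/31.27122 = 0.0319783
Pd = (1e-6)^0.0319783 = 0.64288
Pd = 64.3%

64.3%


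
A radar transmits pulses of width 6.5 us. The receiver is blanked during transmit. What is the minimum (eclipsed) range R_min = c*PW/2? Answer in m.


R_min = 3e8 * 6.5e-6 / 2 = 975.0 m

975.0 m


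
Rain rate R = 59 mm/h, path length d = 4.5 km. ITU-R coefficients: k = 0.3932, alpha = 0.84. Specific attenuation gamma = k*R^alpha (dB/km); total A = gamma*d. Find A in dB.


gamma = 0.3932 * 59^0.84 = 12.081732 dB/km
A = 12.081732 * 4.5 = 54.37 dB

54.37 dB


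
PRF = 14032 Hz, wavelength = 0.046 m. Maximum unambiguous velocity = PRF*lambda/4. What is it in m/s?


V_ua = 14032 * 0.046 / 4 = 161.4 m/s

161.4 m/s


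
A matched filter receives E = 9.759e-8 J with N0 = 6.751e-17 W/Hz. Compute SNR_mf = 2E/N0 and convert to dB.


SNR_lin = 2 * 9.759e-8 / 6.751e-17 = 2.891e9
SNR_dB = 10*log10(2.891e9) = 94.6 dB

94.6 dB


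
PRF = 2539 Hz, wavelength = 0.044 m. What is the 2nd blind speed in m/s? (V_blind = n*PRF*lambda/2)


V_blind = 2 * 2539 * 0.044 / 2 = 111.7 m/s

111.7 m/s


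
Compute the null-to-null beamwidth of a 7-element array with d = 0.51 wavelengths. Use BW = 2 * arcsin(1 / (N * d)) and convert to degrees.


1/(N*d) = 1/(7*0.51) = 0.280112
BW = 2*arcsin(0.280112) = 32.5 degrees

32.5 degrees


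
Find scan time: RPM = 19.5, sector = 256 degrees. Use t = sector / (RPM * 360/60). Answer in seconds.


t = 256 / (19.5 * 360) * 60 = 2.19 s

2.19 s


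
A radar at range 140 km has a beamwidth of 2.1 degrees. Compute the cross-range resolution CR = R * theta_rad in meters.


BW_rad = 0.036651914
CR = 140000 * 0.036651914 = 5131.3 m

5131.3 m


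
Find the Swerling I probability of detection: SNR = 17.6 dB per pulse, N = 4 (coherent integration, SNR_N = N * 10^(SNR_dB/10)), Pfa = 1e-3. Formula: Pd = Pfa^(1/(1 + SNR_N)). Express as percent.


SNR_lin = 10^(17.6/10) = 57.54399
SNR_N = 4 * 57.54399 = 230.17596
1/(1 + SNR_N) = 1/231.17596 = 0.0043257
Pd = (1e-3)^0.0043257 = 0.97056
Pd = 97.1%

97.1%


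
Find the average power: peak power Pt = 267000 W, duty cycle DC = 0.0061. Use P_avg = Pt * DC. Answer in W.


P_avg = 267000 * 0.0061 = 1628.7 W

1628.7 W


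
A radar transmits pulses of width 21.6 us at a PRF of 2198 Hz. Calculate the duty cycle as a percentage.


DC = 21.6e-6 * 2198 * 100 = 4.75%

4.75%


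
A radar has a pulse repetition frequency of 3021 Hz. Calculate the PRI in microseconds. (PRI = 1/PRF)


PRI = 1/3021 = 0.0003310162 s = 331.0 us

331.0 us


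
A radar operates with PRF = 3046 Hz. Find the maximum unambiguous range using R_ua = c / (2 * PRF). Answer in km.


R_ua = 3e8 / (2 * 3046) = 49244.9 m = 49.2 km

49.2 km
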